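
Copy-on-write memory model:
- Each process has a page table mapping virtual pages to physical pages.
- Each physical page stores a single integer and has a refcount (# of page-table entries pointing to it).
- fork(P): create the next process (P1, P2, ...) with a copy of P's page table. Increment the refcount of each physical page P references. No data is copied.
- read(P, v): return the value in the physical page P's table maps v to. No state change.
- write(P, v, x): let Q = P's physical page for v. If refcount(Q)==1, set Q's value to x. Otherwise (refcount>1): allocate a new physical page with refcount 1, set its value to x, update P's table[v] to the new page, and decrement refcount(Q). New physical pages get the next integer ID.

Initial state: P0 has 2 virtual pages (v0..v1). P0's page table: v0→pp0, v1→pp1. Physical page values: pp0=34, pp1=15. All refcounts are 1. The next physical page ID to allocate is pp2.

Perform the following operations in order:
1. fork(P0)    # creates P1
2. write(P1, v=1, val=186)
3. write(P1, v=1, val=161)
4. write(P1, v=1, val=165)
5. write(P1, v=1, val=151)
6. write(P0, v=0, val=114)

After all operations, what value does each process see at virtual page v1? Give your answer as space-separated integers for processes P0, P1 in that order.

Answer: 15 151

Derivation:
Op 1: fork(P0) -> P1. 2 ppages; refcounts: pp0:2 pp1:2
Op 2: write(P1, v1, 186). refcount(pp1)=2>1 -> COPY to pp2. 3 ppages; refcounts: pp0:2 pp1:1 pp2:1
Op 3: write(P1, v1, 161). refcount(pp2)=1 -> write in place. 3 ppages; refcounts: pp0:2 pp1:1 pp2:1
Op 4: write(P1, v1, 165). refcount(pp2)=1 -> write in place. 3 ppages; refcounts: pp0:2 pp1:1 pp2:1
Op 5: write(P1, v1, 151). refcount(pp2)=1 -> write in place. 3 ppages; refcounts: pp0:2 pp1:1 pp2:1
Op 6: write(P0, v0, 114). refcount(pp0)=2>1 -> COPY to pp3. 4 ppages; refcounts: pp0:1 pp1:1 pp2:1 pp3:1
P0: v1 -> pp1 = 15
P1: v1 -> pp2 = 151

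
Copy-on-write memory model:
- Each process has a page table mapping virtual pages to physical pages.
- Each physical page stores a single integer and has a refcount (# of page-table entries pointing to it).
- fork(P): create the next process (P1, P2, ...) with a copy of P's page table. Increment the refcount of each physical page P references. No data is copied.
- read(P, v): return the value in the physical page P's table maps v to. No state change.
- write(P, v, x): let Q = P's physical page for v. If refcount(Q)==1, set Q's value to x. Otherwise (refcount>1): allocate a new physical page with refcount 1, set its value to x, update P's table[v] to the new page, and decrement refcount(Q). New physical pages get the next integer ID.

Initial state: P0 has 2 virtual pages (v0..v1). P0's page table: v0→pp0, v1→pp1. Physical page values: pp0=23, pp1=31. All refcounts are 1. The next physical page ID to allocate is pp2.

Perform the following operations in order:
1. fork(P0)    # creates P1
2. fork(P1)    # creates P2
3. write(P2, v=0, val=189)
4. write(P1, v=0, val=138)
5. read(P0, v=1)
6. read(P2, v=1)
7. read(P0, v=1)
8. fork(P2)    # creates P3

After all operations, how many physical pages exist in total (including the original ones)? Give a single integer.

Op 1: fork(P0) -> P1. 2 ppages; refcounts: pp0:2 pp1:2
Op 2: fork(P1) -> P2. 2 ppages; refcounts: pp0:3 pp1:3
Op 3: write(P2, v0, 189). refcount(pp0)=3>1 -> COPY to pp2. 3 ppages; refcounts: pp0:2 pp1:3 pp2:1
Op 4: write(P1, v0, 138). refcount(pp0)=2>1 -> COPY to pp3. 4 ppages; refcounts: pp0:1 pp1:3 pp2:1 pp3:1
Op 5: read(P0, v1) -> 31. No state change.
Op 6: read(P2, v1) -> 31. No state change.
Op 7: read(P0, v1) -> 31. No state change.
Op 8: fork(P2) -> P3. 4 ppages; refcounts: pp0:1 pp1:4 pp2:2 pp3:1

Answer: 4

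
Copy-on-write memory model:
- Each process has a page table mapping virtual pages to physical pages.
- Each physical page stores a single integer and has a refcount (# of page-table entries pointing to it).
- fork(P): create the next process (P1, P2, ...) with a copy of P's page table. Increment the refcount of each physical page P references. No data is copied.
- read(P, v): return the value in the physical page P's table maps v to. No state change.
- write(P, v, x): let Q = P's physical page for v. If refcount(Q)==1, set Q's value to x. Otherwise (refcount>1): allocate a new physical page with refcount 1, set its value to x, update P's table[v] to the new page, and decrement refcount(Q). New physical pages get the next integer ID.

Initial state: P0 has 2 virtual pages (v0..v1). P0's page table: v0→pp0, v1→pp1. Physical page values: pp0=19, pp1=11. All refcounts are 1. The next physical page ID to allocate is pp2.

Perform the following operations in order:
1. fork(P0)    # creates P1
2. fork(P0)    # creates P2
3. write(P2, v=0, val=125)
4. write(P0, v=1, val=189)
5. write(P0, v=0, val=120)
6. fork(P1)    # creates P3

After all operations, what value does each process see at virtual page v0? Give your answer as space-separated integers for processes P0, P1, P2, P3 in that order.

Answer: 120 19 125 19

Derivation:
Op 1: fork(P0) -> P1. 2 ppages; refcounts: pp0:2 pp1:2
Op 2: fork(P0) -> P2. 2 ppages; refcounts: pp0:3 pp1:3
Op 3: write(P2, v0, 125). refcount(pp0)=3>1 -> COPY to pp2. 3 ppages; refcounts: pp0:2 pp1:3 pp2:1
Op 4: write(P0, v1, 189). refcount(pp1)=3>1 -> COPY to pp3. 4 ppages; refcounts: pp0:2 pp1:2 pp2:1 pp3:1
Op 5: write(P0, v0, 120). refcount(pp0)=2>1 -> COPY to pp4. 5 ppages; refcounts: pp0:1 pp1:2 pp2:1 pp3:1 pp4:1
Op 6: fork(P1) -> P3. 5 ppages; refcounts: pp0:2 pp1:3 pp2:1 pp3:1 pp4:1
P0: v0 -> pp4 = 120
P1: v0 -> pp0 = 19
P2: v0 -> pp2 = 125
P3: v0 -> pp0 = 19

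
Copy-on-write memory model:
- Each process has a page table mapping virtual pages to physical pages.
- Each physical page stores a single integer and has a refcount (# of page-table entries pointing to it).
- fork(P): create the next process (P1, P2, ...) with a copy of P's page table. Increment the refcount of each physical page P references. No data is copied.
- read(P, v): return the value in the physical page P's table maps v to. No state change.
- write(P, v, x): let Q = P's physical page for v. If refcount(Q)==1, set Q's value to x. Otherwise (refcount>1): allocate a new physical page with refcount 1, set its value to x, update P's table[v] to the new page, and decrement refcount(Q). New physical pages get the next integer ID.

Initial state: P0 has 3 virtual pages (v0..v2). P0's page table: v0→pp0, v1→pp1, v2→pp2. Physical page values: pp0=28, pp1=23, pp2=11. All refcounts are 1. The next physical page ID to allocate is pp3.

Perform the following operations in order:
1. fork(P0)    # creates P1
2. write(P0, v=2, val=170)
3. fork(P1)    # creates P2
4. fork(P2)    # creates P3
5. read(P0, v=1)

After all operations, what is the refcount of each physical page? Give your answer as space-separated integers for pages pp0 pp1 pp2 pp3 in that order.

Op 1: fork(P0) -> P1. 3 ppages; refcounts: pp0:2 pp1:2 pp2:2
Op 2: write(P0, v2, 170). refcount(pp2)=2>1 -> COPY to pp3. 4 ppages; refcounts: pp0:2 pp1:2 pp2:1 pp3:1
Op 3: fork(P1) -> P2. 4 ppages; refcounts: pp0:3 pp1:3 pp2:2 pp3:1
Op 4: fork(P2) -> P3. 4 ppages; refcounts: pp0:4 pp1:4 pp2:3 pp3:1
Op 5: read(P0, v1) -> 23. No state change.

Answer: 4 4 3 1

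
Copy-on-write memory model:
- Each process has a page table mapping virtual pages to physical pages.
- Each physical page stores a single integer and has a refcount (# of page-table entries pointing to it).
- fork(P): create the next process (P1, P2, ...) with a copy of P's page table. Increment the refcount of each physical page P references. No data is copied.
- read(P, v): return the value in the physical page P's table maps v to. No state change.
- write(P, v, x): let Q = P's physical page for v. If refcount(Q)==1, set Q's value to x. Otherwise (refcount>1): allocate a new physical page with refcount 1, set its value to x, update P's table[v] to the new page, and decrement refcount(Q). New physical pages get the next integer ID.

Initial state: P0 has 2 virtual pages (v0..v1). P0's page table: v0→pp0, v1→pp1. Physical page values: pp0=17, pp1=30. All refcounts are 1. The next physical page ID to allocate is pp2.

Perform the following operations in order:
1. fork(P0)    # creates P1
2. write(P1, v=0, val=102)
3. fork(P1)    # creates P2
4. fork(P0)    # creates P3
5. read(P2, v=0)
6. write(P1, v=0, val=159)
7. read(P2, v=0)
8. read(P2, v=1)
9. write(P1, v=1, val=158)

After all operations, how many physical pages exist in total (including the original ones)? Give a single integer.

Op 1: fork(P0) -> P1. 2 ppages; refcounts: pp0:2 pp1:2
Op 2: write(P1, v0, 102). refcount(pp0)=2>1 -> COPY to pp2. 3 ppages; refcounts: pp0:1 pp1:2 pp2:1
Op 3: fork(P1) -> P2. 3 ppages; refcounts: pp0:1 pp1:3 pp2:2
Op 4: fork(P0) -> P3. 3 ppages; refcounts: pp0:2 pp1:4 pp2:2
Op 5: read(P2, v0) -> 102. No state change.
Op 6: write(P1, v0, 159). refcount(pp2)=2>1 -> COPY to pp3. 4 ppages; refcounts: pp0:2 pp1:4 pp2:1 pp3:1
Op 7: read(P2, v0) -> 102. No state change.
Op 8: read(P2, v1) -> 30. No state change.
Op 9: write(P1, v1, 158). refcount(pp1)=4>1 -> COPY to pp4. 5 ppages; refcounts: pp0:2 pp1:3 pp2:1 pp3:1 pp4:1

Answer: 5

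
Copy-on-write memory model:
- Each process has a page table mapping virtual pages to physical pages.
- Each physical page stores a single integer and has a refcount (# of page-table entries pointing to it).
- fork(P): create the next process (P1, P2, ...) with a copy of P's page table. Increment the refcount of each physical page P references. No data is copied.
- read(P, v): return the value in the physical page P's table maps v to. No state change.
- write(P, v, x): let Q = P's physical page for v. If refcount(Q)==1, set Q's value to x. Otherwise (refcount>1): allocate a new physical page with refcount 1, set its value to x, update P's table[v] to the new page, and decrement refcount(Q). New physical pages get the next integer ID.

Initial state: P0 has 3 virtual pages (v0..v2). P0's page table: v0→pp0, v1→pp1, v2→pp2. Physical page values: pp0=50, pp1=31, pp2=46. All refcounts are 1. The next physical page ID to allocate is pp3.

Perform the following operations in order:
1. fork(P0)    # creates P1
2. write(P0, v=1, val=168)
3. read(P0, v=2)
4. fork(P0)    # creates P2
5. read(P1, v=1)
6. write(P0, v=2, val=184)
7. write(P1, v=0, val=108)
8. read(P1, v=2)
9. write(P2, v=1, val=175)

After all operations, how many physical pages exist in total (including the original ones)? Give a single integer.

Answer: 7

Derivation:
Op 1: fork(P0) -> P1. 3 ppages; refcounts: pp0:2 pp1:2 pp2:2
Op 2: write(P0, v1, 168). refcount(pp1)=2>1 -> COPY to pp3. 4 ppages; refcounts: pp0:2 pp1:1 pp2:2 pp3:1
Op 3: read(P0, v2) -> 46. No state change.
Op 4: fork(P0) -> P2. 4 ppages; refcounts: pp0:3 pp1:1 pp2:3 pp3:2
Op 5: read(P1, v1) -> 31. No state change.
Op 6: write(P0, v2, 184). refcount(pp2)=3>1 -> COPY to pp4. 5 ppages; refcounts: pp0:3 pp1:1 pp2:2 pp3:2 pp4:1
Op 7: write(P1, v0, 108). refcount(pp0)=3>1 -> COPY to pp5. 6 ppages; refcounts: pp0:2 pp1:1 pp2:2 pp3:2 pp4:1 pp5:1
Op 8: read(P1, v2) -> 46. No state change.
Op 9: write(P2, v1, 175). refcount(pp3)=2>1 -> COPY to pp6. 7 ppages; refcounts: pp0:2 pp1:1 pp2:2 pp3:1 pp4:1 pp5:1 pp6:1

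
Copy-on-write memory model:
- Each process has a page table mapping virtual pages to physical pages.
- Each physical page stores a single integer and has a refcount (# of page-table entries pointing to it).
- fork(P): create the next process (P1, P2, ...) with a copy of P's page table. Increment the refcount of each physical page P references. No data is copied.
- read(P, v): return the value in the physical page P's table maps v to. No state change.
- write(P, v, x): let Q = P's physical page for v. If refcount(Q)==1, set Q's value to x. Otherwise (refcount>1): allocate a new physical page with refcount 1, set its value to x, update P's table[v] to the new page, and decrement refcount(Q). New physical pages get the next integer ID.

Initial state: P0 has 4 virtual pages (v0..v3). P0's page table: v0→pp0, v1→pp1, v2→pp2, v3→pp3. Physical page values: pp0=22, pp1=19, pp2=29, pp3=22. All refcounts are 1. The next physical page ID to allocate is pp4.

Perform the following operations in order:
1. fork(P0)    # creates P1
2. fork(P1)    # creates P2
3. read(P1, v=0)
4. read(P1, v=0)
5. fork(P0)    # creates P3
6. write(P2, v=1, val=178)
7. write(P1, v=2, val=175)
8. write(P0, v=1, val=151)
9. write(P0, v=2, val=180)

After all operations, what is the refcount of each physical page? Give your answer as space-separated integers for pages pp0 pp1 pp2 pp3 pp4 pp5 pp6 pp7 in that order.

Op 1: fork(P0) -> P1. 4 ppages; refcounts: pp0:2 pp1:2 pp2:2 pp3:2
Op 2: fork(P1) -> P2. 4 ppages; refcounts: pp0:3 pp1:3 pp2:3 pp3:3
Op 3: read(P1, v0) -> 22. No state change.
Op 4: read(P1, v0) -> 22. No state change.
Op 5: fork(P0) -> P3. 4 ppages; refcounts: pp0:4 pp1:4 pp2:4 pp3:4
Op 6: write(P2, v1, 178). refcount(pp1)=4>1 -> COPY to pp4. 5 ppages; refcounts: pp0:4 pp1:3 pp2:4 pp3:4 pp4:1
Op 7: write(P1, v2, 175). refcount(pp2)=4>1 -> COPY to pp5. 6 ppages; refcounts: pp0:4 pp1:3 pp2:3 pp3:4 pp4:1 pp5:1
Op 8: write(P0, v1, 151). refcount(pp1)=3>1 -> COPY to pp6. 7 ppages; refcounts: pp0:4 pp1:2 pp2:3 pp3:4 pp4:1 pp5:1 pp6:1
Op 9: write(P0, v2, 180). refcount(pp2)=3>1 -> COPY to pp7. 8 ppages; refcounts: pp0:4 pp1:2 pp2:2 pp3:4 pp4:1 pp5:1 pp6:1 pp7:1

Answer: 4 2 2 4 1 1 1 1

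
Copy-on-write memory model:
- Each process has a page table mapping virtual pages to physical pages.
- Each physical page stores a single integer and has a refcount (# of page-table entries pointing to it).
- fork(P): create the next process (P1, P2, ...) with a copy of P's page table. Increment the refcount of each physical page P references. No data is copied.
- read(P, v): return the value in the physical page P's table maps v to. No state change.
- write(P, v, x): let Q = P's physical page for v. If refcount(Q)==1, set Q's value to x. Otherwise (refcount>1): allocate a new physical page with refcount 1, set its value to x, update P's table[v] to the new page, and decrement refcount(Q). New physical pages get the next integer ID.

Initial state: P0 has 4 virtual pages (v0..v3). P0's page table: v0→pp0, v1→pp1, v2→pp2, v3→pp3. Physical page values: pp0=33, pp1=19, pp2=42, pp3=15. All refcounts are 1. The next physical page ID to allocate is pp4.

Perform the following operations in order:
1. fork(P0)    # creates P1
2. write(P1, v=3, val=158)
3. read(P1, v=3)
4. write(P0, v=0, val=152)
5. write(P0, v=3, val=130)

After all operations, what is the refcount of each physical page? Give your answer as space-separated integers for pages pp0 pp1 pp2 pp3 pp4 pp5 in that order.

Answer: 1 2 2 1 1 1

Derivation:
Op 1: fork(P0) -> P1. 4 ppages; refcounts: pp0:2 pp1:2 pp2:2 pp3:2
Op 2: write(P1, v3, 158). refcount(pp3)=2>1 -> COPY to pp4. 5 ppages; refcounts: pp0:2 pp1:2 pp2:2 pp3:1 pp4:1
Op 3: read(P1, v3) -> 158. No state change.
Op 4: write(P0, v0, 152). refcount(pp0)=2>1 -> COPY to pp5. 6 ppages; refcounts: pp0:1 pp1:2 pp2:2 pp3:1 pp4:1 pp5:1
Op 5: write(P0, v3, 130). refcount(pp3)=1 -> write in place. 6 ppages; refcounts: pp0:1 pp1:2 pp2:2 pp3:1 pp4:1 pp5:1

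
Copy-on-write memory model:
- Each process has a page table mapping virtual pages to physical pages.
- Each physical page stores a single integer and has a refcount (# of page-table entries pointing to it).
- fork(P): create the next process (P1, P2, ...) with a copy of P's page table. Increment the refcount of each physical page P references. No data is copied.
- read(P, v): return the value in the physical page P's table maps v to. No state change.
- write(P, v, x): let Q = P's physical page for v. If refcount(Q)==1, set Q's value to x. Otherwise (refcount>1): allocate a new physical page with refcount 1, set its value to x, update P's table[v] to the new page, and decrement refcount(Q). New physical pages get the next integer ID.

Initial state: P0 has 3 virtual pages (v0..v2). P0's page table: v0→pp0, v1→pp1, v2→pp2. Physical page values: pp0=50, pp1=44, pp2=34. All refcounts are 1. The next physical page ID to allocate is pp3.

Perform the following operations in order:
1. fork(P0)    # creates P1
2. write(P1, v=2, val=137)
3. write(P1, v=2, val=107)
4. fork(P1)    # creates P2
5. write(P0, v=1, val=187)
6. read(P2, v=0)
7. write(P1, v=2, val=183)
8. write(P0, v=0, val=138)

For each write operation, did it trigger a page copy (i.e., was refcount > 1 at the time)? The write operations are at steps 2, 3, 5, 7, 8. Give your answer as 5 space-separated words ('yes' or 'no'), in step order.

Op 1: fork(P0) -> P1. 3 ppages; refcounts: pp0:2 pp1:2 pp2:2
Op 2: write(P1, v2, 137). refcount(pp2)=2>1 -> COPY to pp3. 4 ppages; refcounts: pp0:2 pp1:2 pp2:1 pp3:1
Op 3: write(P1, v2, 107). refcount(pp3)=1 -> write in place. 4 ppages; refcounts: pp0:2 pp1:2 pp2:1 pp3:1
Op 4: fork(P1) -> P2. 4 ppages; refcounts: pp0:3 pp1:3 pp2:1 pp3:2
Op 5: write(P0, v1, 187). refcount(pp1)=3>1 -> COPY to pp4. 5 ppages; refcounts: pp0:3 pp1:2 pp2:1 pp3:2 pp4:1
Op 6: read(P2, v0) -> 50. No state change.
Op 7: write(P1, v2, 183). refcount(pp3)=2>1 -> COPY to pp5. 6 ppages; refcounts: pp0:3 pp1:2 pp2:1 pp3:1 pp4:1 pp5:1
Op 8: write(P0, v0, 138). refcount(pp0)=3>1 -> COPY to pp6. 7 ppages; refcounts: pp0:2 pp1:2 pp2:1 pp3:1 pp4:1 pp5:1 pp6:1

yes no yes yes yes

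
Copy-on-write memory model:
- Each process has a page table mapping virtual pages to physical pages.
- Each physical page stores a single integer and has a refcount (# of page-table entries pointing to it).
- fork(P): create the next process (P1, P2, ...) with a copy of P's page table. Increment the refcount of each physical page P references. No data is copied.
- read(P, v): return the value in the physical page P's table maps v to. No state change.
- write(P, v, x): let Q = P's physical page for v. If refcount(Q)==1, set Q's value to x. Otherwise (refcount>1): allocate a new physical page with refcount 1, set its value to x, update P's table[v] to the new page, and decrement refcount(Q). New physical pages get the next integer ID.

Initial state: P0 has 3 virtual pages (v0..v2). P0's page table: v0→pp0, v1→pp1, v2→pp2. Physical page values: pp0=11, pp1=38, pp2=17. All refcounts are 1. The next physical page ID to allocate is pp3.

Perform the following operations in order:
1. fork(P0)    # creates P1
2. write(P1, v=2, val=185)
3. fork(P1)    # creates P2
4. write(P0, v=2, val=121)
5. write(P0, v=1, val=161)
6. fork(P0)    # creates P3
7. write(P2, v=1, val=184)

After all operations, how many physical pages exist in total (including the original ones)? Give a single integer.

Op 1: fork(P0) -> P1. 3 ppages; refcounts: pp0:2 pp1:2 pp2:2
Op 2: write(P1, v2, 185). refcount(pp2)=2>1 -> COPY to pp3. 4 ppages; refcounts: pp0:2 pp1:2 pp2:1 pp3:1
Op 3: fork(P1) -> P2. 4 ppages; refcounts: pp0:3 pp1:3 pp2:1 pp3:2
Op 4: write(P0, v2, 121). refcount(pp2)=1 -> write in place. 4 ppages; refcounts: pp0:3 pp1:3 pp2:1 pp3:2
Op 5: write(P0, v1, 161). refcount(pp1)=3>1 -> COPY to pp4. 5 ppages; refcounts: pp0:3 pp1:2 pp2:1 pp3:2 pp4:1
Op 6: fork(P0) -> P3. 5 ppages; refcounts: pp0:4 pp1:2 pp2:2 pp3:2 pp4:2
Op 7: write(P2, v1, 184). refcount(pp1)=2>1 -> COPY to pp5. 6 ppages; refcounts: pp0:4 pp1:1 pp2:2 pp3:2 pp4:2 pp5:1

Answer: 6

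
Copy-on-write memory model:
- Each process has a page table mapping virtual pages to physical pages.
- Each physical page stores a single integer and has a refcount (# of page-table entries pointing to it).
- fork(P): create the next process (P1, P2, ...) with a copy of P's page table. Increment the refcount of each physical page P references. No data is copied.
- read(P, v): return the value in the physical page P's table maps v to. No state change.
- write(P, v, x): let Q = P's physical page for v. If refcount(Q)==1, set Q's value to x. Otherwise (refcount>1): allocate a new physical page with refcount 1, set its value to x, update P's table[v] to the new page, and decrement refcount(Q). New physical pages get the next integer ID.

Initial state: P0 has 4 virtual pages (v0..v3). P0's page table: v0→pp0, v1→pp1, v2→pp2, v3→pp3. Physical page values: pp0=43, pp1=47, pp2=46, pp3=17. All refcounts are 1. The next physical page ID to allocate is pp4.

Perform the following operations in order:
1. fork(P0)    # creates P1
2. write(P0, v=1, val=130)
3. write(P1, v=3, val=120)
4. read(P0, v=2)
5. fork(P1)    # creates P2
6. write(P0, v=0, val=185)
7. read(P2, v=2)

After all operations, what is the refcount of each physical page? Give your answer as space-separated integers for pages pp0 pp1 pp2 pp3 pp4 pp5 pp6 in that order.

Op 1: fork(P0) -> P1. 4 ppages; refcounts: pp0:2 pp1:2 pp2:2 pp3:2
Op 2: write(P0, v1, 130). refcount(pp1)=2>1 -> COPY to pp4. 5 ppages; refcounts: pp0:2 pp1:1 pp2:2 pp3:2 pp4:1
Op 3: write(P1, v3, 120). refcount(pp3)=2>1 -> COPY to pp5. 6 ppages; refcounts: pp0:2 pp1:1 pp2:2 pp3:1 pp4:1 pp5:1
Op 4: read(P0, v2) -> 46. No state change.
Op 5: fork(P1) -> P2. 6 ppages; refcounts: pp0:3 pp1:2 pp2:3 pp3:1 pp4:1 pp5:2
Op 6: write(P0, v0, 185). refcount(pp0)=3>1 -> COPY to pp6. 7 ppages; refcounts: pp0:2 pp1:2 pp2:3 pp3:1 pp4:1 pp5:2 pp6:1
Op 7: read(P2, v2) -> 46. No state change.

Answer: 2 2 3 1 1 2 1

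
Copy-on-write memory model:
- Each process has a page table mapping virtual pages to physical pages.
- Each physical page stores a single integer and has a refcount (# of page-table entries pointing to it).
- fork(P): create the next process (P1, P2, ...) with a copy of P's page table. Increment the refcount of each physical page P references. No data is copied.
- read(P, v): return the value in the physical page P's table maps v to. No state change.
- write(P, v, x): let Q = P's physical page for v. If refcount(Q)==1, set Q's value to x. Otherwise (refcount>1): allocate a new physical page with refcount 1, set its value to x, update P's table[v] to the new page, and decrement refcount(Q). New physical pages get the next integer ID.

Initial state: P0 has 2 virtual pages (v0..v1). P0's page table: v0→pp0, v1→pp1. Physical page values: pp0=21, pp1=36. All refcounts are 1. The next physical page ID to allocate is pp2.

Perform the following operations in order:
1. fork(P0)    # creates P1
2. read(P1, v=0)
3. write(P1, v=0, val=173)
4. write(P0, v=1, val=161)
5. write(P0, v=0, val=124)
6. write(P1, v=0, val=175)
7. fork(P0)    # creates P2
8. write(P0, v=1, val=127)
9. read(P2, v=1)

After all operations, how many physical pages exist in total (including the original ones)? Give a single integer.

Op 1: fork(P0) -> P1. 2 ppages; refcounts: pp0:2 pp1:2
Op 2: read(P1, v0) -> 21. No state change.
Op 3: write(P1, v0, 173). refcount(pp0)=2>1 -> COPY to pp2. 3 ppages; refcounts: pp0:1 pp1:2 pp2:1
Op 4: write(P0, v1, 161). refcount(pp1)=2>1 -> COPY to pp3. 4 ppages; refcounts: pp0:1 pp1:1 pp2:1 pp3:1
Op 5: write(P0, v0, 124). refcount(pp0)=1 -> write in place. 4 ppages; refcounts: pp0:1 pp1:1 pp2:1 pp3:1
Op 6: write(P1, v0, 175). refcount(pp2)=1 -> write in place. 4 ppages; refcounts: pp0:1 pp1:1 pp2:1 pp3:1
Op 7: fork(P0) -> P2. 4 ppages; refcounts: pp0:2 pp1:1 pp2:1 pp3:2
Op 8: write(P0, v1, 127). refcount(pp3)=2>1 -> COPY to pp4. 5 ppages; refcounts: pp0:2 pp1:1 pp2:1 pp3:1 pp4:1
Op 9: read(P2, v1) -> 161. No state change.

Answer: 5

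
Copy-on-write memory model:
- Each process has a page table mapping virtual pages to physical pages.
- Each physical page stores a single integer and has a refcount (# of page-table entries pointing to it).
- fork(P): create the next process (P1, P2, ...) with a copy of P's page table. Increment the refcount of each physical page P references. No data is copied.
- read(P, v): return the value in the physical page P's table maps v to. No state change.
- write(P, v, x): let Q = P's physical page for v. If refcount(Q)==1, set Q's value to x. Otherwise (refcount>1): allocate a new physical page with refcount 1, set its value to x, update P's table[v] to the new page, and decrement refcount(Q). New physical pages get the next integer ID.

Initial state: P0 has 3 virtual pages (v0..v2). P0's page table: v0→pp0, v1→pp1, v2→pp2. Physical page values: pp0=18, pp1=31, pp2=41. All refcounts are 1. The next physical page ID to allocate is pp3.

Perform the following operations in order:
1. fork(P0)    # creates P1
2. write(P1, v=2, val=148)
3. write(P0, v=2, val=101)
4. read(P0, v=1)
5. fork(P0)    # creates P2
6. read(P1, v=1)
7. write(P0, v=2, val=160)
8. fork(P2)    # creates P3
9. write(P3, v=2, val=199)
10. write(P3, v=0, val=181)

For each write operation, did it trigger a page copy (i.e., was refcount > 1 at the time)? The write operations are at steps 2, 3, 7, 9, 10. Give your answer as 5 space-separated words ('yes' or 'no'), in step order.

Op 1: fork(P0) -> P1. 3 ppages; refcounts: pp0:2 pp1:2 pp2:2
Op 2: write(P1, v2, 148). refcount(pp2)=2>1 -> COPY to pp3. 4 ppages; refcounts: pp0:2 pp1:2 pp2:1 pp3:1
Op 3: write(P0, v2, 101). refcount(pp2)=1 -> write in place. 4 ppages; refcounts: pp0:2 pp1:2 pp2:1 pp3:1
Op 4: read(P0, v1) -> 31. No state change.
Op 5: fork(P0) -> P2. 4 ppages; refcounts: pp0:3 pp1:3 pp2:2 pp3:1
Op 6: read(P1, v1) -> 31. No state change.
Op 7: write(P0, v2, 160). refcount(pp2)=2>1 -> COPY to pp4. 5 ppages; refcounts: pp0:3 pp1:3 pp2:1 pp3:1 pp4:1
Op 8: fork(P2) -> P3. 5 ppages; refcounts: pp0:4 pp1:4 pp2:2 pp3:1 pp4:1
Op 9: write(P3, v2, 199). refcount(pp2)=2>1 -> COPY to pp5. 6 ppages; refcounts: pp0:4 pp1:4 pp2:1 pp3:1 pp4:1 pp5:1
Op 10: write(P3, v0, 181). refcount(pp0)=4>1 -> COPY to pp6. 7 ppages; refcounts: pp0:3 pp1:4 pp2:1 pp3:1 pp4:1 pp5:1 pp6:1

yes no yes yes yes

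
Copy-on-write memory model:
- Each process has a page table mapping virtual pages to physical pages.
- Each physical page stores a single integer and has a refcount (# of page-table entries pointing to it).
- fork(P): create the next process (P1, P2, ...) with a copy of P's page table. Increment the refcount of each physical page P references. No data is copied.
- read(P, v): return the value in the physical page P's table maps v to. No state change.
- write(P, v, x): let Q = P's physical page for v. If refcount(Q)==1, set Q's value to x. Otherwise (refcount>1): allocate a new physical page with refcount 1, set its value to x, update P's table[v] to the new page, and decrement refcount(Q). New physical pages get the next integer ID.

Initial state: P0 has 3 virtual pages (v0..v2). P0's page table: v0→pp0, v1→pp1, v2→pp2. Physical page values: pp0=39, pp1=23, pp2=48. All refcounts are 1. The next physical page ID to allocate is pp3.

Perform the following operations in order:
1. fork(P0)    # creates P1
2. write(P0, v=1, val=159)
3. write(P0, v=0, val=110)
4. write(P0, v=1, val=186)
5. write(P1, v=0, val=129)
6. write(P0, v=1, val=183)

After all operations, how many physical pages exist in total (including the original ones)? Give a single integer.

Op 1: fork(P0) -> P1. 3 ppages; refcounts: pp0:2 pp1:2 pp2:2
Op 2: write(P0, v1, 159). refcount(pp1)=2>1 -> COPY to pp3. 4 ppages; refcounts: pp0:2 pp1:1 pp2:2 pp3:1
Op 3: write(P0, v0, 110). refcount(pp0)=2>1 -> COPY to pp4. 5 ppages; refcounts: pp0:1 pp1:1 pp2:2 pp3:1 pp4:1
Op 4: write(P0, v1, 186). refcount(pp3)=1 -> write in place. 5 ppages; refcounts: pp0:1 pp1:1 pp2:2 pp3:1 pp4:1
Op 5: write(P1, v0, 129). refcount(pp0)=1 -> write in place. 5 ppages; refcounts: pp0:1 pp1:1 pp2:2 pp3:1 pp4:1
Op 6: write(P0, v1, 183). refcount(pp3)=1 -> write in place. 5 ppages; refcounts: pp0:1 pp1:1 pp2:2 pp3:1 pp4:1

Answer: 5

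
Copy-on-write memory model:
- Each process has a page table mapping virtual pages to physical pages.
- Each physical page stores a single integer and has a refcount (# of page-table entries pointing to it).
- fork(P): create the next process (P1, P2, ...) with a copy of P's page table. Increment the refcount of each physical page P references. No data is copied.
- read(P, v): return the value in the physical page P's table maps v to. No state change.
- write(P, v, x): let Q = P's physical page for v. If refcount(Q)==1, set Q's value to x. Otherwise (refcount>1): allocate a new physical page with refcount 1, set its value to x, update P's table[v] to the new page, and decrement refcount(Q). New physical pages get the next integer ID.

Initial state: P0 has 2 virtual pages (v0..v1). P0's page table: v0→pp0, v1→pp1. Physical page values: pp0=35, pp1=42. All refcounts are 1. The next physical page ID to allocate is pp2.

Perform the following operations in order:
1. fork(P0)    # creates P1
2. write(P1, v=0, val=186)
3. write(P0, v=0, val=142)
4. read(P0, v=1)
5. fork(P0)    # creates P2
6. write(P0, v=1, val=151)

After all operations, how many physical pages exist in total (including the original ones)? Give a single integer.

Op 1: fork(P0) -> P1. 2 ppages; refcounts: pp0:2 pp1:2
Op 2: write(P1, v0, 186). refcount(pp0)=2>1 -> COPY to pp2. 3 ppages; refcounts: pp0:1 pp1:2 pp2:1
Op 3: write(P0, v0, 142). refcount(pp0)=1 -> write in place. 3 ppages; refcounts: pp0:1 pp1:2 pp2:1
Op 4: read(P0, v1) -> 42. No state change.
Op 5: fork(P0) -> P2. 3 ppages; refcounts: pp0:2 pp1:3 pp2:1
Op 6: write(P0, v1, 151). refcount(pp1)=3>1 -> COPY to pp3. 4 ppages; refcounts: pp0:2 pp1:2 pp2:1 pp3:1

Answer: 4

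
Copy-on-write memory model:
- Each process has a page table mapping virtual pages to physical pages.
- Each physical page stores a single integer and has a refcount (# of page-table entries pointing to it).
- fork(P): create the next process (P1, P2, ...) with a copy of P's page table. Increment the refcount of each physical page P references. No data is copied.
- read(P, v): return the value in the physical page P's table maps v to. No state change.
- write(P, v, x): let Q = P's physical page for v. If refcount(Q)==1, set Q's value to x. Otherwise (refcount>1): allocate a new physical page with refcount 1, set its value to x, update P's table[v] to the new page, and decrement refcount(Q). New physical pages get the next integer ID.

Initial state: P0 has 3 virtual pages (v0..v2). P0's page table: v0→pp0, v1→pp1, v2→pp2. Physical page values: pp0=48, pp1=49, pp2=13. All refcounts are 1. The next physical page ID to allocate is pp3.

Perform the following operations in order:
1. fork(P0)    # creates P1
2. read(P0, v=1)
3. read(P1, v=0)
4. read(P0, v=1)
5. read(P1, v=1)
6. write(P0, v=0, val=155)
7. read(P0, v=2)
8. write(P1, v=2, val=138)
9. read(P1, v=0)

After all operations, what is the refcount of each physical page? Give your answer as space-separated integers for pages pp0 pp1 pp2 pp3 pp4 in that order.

Answer: 1 2 1 1 1

Derivation:
Op 1: fork(P0) -> P1. 3 ppages; refcounts: pp0:2 pp1:2 pp2:2
Op 2: read(P0, v1) -> 49. No state change.
Op 3: read(P1, v0) -> 48. No state change.
Op 4: read(P0, v1) -> 49. No state change.
Op 5: read(P1, v1) -> 49. No state change.
Op 6: write(P0, v0, 155). refcount(pp0)=2>1 -> COPY to pp3. 4 ppages; refcounts: pp0:1 pp1:2 pp2:2 pp3:1
Op 7: read(P0, v2) -> 13. No state change.
Op 8: write(P1, v2, 138). refcount(pp2)=2>1 -> COPY to pp4. 5 ppages; refcounts: pp0:1 pp1:2 pp2:1 pp3:1 pp4:1
Op 9: read(P1, v0) -> 48. No state change.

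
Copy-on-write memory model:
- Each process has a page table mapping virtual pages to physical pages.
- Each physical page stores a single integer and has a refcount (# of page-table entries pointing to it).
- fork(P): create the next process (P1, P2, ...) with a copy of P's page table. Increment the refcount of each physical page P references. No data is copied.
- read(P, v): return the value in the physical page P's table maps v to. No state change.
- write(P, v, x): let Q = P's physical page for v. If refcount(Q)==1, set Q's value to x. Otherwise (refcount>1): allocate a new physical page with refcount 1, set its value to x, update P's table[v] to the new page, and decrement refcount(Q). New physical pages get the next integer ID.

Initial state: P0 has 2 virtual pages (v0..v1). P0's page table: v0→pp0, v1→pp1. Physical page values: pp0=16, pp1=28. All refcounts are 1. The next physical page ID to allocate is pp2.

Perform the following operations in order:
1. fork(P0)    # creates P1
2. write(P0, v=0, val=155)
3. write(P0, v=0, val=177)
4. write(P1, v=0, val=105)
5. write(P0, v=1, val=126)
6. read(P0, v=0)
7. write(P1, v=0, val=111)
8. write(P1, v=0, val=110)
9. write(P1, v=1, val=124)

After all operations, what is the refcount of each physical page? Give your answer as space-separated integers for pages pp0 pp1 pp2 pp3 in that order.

Op 1: fork(P0) -> P1. 2 ppages; refcounts: pp0:2 pp1:2
Op 2: write(P0, v0, 155). refcount(pp0)=2>1 -> COPY to pp2. 3 ppages; refcounts: pp0:1 pp1:2 pp2:1
Op 3: write(P0, v0, 177). refcount(pp2)=1 -> write in place. 3 ppages; refcounts: pp0:1 pp1:2 pp2:1
Op 4: write(P1, v0, 105). refcount(pp0)=1 -> write in place. 3 ppages; refcounts: pp0:1 pp1:2 pp2:1
Op 5: write(P0, v1, 126). refcount(pp1)=2>1 -> COPY to pp3. 4 ppages; refcounts: pp0:1 pp1:1 pp2:1 pp3:1
Op 6: read(P0, v0) -> 177. No state change.
Op 7: write(P1, v0, 111). refcount(pp0)=1 -> write in place. 4 ppages; refcounts: pp0:1 pp1:1 pp2:1 pp3:1
Op 8: write(P1, v0, 110). refcount(pp0)=1 -> write in place. 4 ppages; refcounts: pp0:1 pp1:1 pp2:1 pp3:1
Op 9: write(P1, v1, 124). refcount(pp1)=1 -> write in place. 4 ppages; refcounts: pp0:1 pp1:1 pp2:1 pp3:1

Answer: 1 1 1 1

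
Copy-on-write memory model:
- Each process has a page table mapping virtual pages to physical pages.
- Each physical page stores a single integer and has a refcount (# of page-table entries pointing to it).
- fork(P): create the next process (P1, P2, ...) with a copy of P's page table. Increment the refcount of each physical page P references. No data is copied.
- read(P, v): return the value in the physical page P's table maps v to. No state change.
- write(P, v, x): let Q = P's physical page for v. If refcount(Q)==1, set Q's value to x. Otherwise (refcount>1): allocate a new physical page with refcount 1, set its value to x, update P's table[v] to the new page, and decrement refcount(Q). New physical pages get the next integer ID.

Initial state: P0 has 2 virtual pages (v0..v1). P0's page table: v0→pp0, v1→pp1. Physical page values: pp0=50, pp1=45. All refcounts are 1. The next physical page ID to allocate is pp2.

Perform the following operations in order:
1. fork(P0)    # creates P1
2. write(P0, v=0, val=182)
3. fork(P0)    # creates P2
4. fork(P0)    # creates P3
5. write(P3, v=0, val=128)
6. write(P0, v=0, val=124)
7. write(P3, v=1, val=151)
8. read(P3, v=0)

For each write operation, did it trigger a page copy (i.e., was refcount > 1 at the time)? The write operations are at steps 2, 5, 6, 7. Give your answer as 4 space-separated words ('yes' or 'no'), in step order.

Op 1: fork(P0) -> P1. 2 ppages; refcounts: pp0:2 pp1:2
Op 2: write(P0, v0, 182). refcount(pp0)=2>1 -> COPY to pp2. 3 ppages; refcounts: pp0:1 pp1:2 pp2:1
Op 3: fork(P0) -> P2. 3 ppages; refcounts: pp0:1 pp1:3 pp2:2
Op 4: fork(P0) -> P3. 3 ppages; refcounts: pp0:1 pp1:4 pp2:3
Op 5: write(P3, v0, 128). refcount(pp2)=3>1 -> COPY to pp3. 4 ppages; refcounts: pp0:1 pp1:4 pp2:2 pp3:1
Op 6: write(P0, v0, 124). refcount(pp2)=2>1 -> COPY to pp4. 5 ppages; refcounts: pp0:1 pp1:4 pp2:1 pp3:1 pp4:1
Op 7: write(P3, v1, 151). refcount(pp1)=4>1 -> COPY to pp5. 6 ppages; refcounts: pp0:1 pp1:3 pp2:1 pp3:1 pp4:1 pp5:1
Op 8: read(P3, v0) -> 128. No state change.

yes yes yes yes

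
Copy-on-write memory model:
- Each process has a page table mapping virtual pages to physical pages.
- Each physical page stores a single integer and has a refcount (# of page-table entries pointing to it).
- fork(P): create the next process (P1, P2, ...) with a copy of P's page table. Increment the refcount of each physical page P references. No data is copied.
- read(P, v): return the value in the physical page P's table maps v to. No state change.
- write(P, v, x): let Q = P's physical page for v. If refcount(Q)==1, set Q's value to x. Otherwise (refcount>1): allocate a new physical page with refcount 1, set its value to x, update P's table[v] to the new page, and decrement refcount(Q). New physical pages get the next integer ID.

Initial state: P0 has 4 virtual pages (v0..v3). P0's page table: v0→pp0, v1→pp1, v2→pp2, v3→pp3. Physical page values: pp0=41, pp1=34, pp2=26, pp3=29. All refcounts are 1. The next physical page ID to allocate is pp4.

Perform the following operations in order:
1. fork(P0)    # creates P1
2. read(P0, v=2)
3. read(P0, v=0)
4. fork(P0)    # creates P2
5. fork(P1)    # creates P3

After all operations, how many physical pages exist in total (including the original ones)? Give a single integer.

Op 1: fork(P0) -> P1. 4 ppages; refcounts: pp0:2 pp1:2 pp2:2 pp3:2
Op 2: read(P0, v2) -> 26. No state change.
Op 3: read(P0, v0) -> 41. No state change.
Op 4: fork(P0) -> P2. 4 ppages; refcounts: pp0:3 pp1:3 pp2:3 pp3:3
Op 5: fork(P1) -> P3. 4 ppages; refcounts: pp0:4 pp1:4 pp2:4 pp3:4

Answer: 4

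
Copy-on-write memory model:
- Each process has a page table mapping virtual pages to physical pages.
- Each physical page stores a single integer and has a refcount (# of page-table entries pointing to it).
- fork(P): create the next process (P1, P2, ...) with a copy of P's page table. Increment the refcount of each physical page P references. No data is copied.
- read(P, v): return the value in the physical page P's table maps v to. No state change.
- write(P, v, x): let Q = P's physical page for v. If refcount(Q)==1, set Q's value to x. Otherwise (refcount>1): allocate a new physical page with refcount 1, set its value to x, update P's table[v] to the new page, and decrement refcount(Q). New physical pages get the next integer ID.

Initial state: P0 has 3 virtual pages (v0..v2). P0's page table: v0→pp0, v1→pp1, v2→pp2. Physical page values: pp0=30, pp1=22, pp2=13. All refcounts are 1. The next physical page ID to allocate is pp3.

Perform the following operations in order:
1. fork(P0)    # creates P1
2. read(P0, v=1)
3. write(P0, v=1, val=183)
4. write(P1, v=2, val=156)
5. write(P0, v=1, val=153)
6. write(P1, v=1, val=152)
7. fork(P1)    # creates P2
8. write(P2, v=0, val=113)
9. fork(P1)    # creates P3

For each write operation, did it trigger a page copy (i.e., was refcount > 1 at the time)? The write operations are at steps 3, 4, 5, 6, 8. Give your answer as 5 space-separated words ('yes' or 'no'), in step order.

Op 1: fork(P0) -> P1. 3 ppages; refcounts: pp0:2 pp1:2 pp2:2
Op 2: read(P0, v1) -> 22. No state change.
Op 3: write(P0, v1, 183). refcount(pp1)=2>1 -> COPY to pp3. 4 ppages; refcounts: pp0:2 pp1:1 pp2:2 pp3:1
Op 4: write(P1, v2, 156). refcount(pp2)=2>1 -> COPY to pp4. 5 ppages; refcounts: pp0:2 pp1:1 pp2:1 pp3:1 pp4:1
Op 5: write(P0, v1, 153). refcount(pp3)=1 -> write in place. 5 ppages; refcounts: pp0:2 pp1:1 pp2:1 pp3:1 pp4:1
Op 6: write(P1, v1, 152). refcount(pp1)=1 -> write in place. 5 ppages; refcounts: pp0:2 pp1:1 pp2:1 pp3:1 pp4:1
Op 7: fork(P1) -> P2. 5 ppages; refcounts: pp0:3 pp1:2 pp2:1 pp3:1 pp4:2
Op 8: write(P2, v0, 113). refcount(pp0)=3>1 -> COPY to pp5. 6 ppages; refcounts: pp0:2 pp1:2 pp2:1 pp3:1 pp4:2 pp5:1
Op 9: fork(P1) -> P3. 6 ppages; refcounts: pp0:3 pp1:3 pp2:1 pp3:1 pp4:3 pp5:1

yes yes no no yes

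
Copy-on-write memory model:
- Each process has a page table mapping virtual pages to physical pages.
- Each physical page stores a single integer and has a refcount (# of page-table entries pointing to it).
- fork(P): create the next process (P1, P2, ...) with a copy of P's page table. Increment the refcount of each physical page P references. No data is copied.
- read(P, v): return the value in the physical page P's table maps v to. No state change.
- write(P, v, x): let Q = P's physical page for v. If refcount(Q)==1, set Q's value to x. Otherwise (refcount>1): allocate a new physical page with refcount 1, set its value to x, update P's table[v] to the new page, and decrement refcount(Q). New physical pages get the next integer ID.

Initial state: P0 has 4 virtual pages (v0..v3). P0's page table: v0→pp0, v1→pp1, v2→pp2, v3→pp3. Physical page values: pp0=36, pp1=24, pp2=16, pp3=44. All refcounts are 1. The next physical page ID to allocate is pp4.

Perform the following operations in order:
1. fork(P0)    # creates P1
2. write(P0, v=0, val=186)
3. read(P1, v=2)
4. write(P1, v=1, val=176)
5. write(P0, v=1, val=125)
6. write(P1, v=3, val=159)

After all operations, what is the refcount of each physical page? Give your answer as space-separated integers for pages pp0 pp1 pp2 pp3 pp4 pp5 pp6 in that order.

Answer: 1 1 2 1 1 1 1

Derivation:
Op 1: fork(P0) -> P1. 4 ppages; refcounts: pp0:2 pp1:2 pp2:2 pp3:2
Op 2: write(P0, v0, 186). refcount(pp0)=2>1 -> COPY to pp4. 5 ppages; refcounts: pp0:1 pp1:2 pp2:2 pp3:2 pp4:1
Op 3: read(P1, v2) -> 16. No state change.
Op 4: write(P1, v1, 176). refcount(pp1)=2>1 -> COPY to pp5. 6 ppages; refcounts: pp0:1 pp1:1 pp2:2 pp3:2 pp4:1 pp5:1
Op 5: write(P0, v1, 125). refcount(pp1)=1 -> write in place. 6 ppages; refcounts: pp0:1 pp1:1 pp2:2 pp3:2 pp4:1 pp5:1
Op 6: write(P1, v3, 159). refcount(pp3)=2>1 -> COPY to pp6. 7 ppages; refcounts: pp0:1 pp1:1 pp2:2 pp3:1 pp4:1 pp5:1 pp6:1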